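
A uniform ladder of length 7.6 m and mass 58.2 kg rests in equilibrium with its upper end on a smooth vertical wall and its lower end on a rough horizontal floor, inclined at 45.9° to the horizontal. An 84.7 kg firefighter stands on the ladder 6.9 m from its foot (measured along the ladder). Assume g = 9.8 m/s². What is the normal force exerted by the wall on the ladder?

N_wall ≈ 1010 N

Torques about the foot: N_wall · 7.6 sin 45.9° = 58.2×9.8×3.8 cos 45.9° + 84.7×9.8×6.9 cos 45.9° → N_wall = 1006.7 N.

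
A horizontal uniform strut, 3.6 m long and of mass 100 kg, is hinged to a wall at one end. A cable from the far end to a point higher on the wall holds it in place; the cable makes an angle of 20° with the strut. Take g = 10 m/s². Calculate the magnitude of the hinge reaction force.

|H| ≈ 1460 N

Take torques about the hinge: T sin 20° · 3.6 = 100×10×1.8 = 1800 N·m.
So T = 1800 / (0.3420 × 3.6) = 1461.9 N.
ΣF_x = 0: H_x = T cos 20° = 1373.7 N.
ΣF_y = 0: H_y = (100×10) − T sin 20° = 1000 − 500 = 500 N.
|H| = √(H_x² + H_y²) = √((1373.7)² + (500)²) = 1461.9 N.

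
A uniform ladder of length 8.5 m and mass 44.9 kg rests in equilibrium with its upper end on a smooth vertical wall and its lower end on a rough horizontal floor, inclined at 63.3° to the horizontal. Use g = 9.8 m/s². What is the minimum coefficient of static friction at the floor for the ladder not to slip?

ΣF_y = 0: N_floor = 44.9×9.8 = 440.02 N.
Torques about the foot: N_wall · 8.5 sin 63.3° = 44.9×9.8×4.25 cos 63.3° → N_wall = 110.65 N.
ΣF_x = 0: f_floor = N_wall = 110.65 N.
μ_min = f_floor / N_floor = 110.65 / 440.02 = 0.2515.

μ_min ≈ 0.251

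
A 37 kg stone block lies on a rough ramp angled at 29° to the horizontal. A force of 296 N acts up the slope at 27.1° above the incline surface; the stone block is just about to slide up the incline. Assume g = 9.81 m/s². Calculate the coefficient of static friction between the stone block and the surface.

μ ≈ 0.479

On the verge of sliding up the incline, friction is at its maximum μN and acts down the slope.
Perpendicular to incline: N = W cos 29° − P sin 27.1° = 317.5 − 134.8 = 182.6 N.
Along incline: P cos 27.1° − μN = W sin 29° → μ = −(W sin 29° − P cos 27.1°) / N = 0.4793.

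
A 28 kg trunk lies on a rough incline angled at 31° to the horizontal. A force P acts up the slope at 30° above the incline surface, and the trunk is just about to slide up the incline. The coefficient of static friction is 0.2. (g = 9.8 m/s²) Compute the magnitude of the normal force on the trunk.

N ≈ 138 N

On the verge of sliding up the incline, friction equals μN and acts down the slope.
Perpendicular: N + P sin 30° = W cos 31° = 235.2 N.
Along incline: P cos 30° = W sin 31° + μN  with W sin 31° = 141.3 N.
Solving the pair for P and N: P = 195 N, N = 137.7 N (and f = μN = 27.54 N).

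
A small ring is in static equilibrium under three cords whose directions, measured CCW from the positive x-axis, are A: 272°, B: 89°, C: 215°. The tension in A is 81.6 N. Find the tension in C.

Resolve: ΣF_x = 81.6 cos 272° + T_B cos 89° + T_C cos 215° = 0.
        ΣF_y = 81.6 sin 272° + T_B sin 89° + T_C sin 215° = 0.
The known terms sum to (2.848, -81.55) N, so 0.0175 T_B − 0.8192 T_C = -2.848 and 0.9998 T_B − 0.5736 T_C = 81.55.
Solving simultaneously: T_B = 84.59 N, T_C = 5.279 N.

T_C ≈ 5.28 N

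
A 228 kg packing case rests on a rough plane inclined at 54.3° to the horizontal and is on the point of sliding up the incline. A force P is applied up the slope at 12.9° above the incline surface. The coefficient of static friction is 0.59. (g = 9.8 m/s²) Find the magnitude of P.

P ≈ 2340 N

On the verge of sliding up the incline, friction equals μN and acts down the slope.
Perpendicular: N + P sin 12.9° = W cos 54.3° = 1304 N.
Along incline: P cos 12.9° = W sin 54.3° + μN  with W sin 54.3° = 1815 N.
Solving the pair for P and N: P = 2335 N, N = 782.5 N (and f = μN = 461.7 N).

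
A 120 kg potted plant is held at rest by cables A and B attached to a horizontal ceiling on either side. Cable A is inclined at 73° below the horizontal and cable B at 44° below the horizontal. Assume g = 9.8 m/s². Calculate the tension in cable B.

Weight W = 120 × 9.8 = 1176 N acts straight down.
Horizontal: T_A cos 73° = T_B cos 44°  →  T_A = 2.46 T_B.
Vertical: T_A sin 73° + T_B sin 44° = 1176.
Substituting the horizontal relation into the vertical equation gives 3.048 T_B = 1176, so T_B = 385.9 N.

T_B ≈ 386 N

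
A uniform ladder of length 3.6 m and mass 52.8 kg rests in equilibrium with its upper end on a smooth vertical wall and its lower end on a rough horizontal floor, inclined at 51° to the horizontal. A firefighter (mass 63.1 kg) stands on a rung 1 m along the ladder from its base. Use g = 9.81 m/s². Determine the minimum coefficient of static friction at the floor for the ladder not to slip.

μ_min ≈ 0.307

ΣF_y = 0: N_floor = 52.8×9.81 + 63.1×9.81 = 1137 N.
Torques about the foot: N_wall · 3.6 sin 51° = 52.8×9.81×1.8 cos 51° + 63.1×9.81×1 cos 51° → N_wall = 348.96 N.
ΣF_x = 0: f_floor = N_wall = 348.96 N.
μ_min = f_floor / N_floor = 348.96 / 1137 = 0.3069.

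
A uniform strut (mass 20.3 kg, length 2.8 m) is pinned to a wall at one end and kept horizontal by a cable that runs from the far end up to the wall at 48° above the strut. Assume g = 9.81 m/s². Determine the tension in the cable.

Take torques about the hinge: T sin 48° · 2.8 = 20.3×9.81×1.4 = 278.8 N·m.
So T = 278.8 / (0.7431 × 2.8) = 133.99 N.

T ≈ 134 N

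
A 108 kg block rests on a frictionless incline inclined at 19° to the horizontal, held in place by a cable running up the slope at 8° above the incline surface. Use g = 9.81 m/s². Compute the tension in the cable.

T ≈ 348 N

Take axes along and perpendicular to the incline. Weight components: W sin 19° = 344.9 N down-slope, W cos 19° = 1002 N into the surface.
Along incline: T cos 8° = W sin 19° → T = 348.3 N.
Perpendicular: N = W cos 19° − T sin 8° = 953.3 N.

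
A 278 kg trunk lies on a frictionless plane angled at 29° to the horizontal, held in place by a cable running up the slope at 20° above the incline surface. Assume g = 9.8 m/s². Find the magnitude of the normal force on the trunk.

Take axes along and perpendicular to the incline. Weight components: W sin 29° = 1321 N down-slope, W cos 29° = 2383 N into the surface.
Along incline: T cos 20° = W sin 29° → T = 1406 N.
Perpendicular: N = W cos 29° − T sin 20° = 1902 N.

N ≈ 1900 N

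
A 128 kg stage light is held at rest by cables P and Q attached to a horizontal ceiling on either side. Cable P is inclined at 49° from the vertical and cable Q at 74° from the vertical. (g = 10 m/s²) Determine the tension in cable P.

T_P ≈ 1470 N

Angles from the horizontal: cable P is 90° − 49° = 41°, cable Q is 90° − 74° = 16°.
Weight W = 128 × 10 = 1280 N acts straight down.
Horizontal: T_P cos 41° = T_Q cos 16°  →  T_Q = 0.7851 T_P.
Vertical: T_P sin 41° + T_Q sin 16° = 1280.
Substituting the horizontal relation into the vertical equation gives 0.8725 T_P = 1280, so T_P = 1467 N.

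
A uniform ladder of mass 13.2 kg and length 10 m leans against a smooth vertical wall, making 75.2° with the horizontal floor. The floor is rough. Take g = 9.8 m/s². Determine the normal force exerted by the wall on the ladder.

N_wall ≈ 17.1 N

Torques about the foot: N_wall · 10 sin 75.2° = 13.2×9.8×5 cos 75.2° → N_wall = 17.089 N.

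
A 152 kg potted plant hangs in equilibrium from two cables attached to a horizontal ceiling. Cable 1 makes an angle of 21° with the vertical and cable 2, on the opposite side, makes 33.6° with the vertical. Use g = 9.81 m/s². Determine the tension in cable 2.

T_2 ≈ 656 N

Angles from the horizontal: cable 1 is 90° − 21° = 69°, cable 2 is 90° − 33.6° = 56.4°.
Weight W = 152 × 9.81 = 1491 N acts straight down.
Horizontal: T_1 cos 69° = T_2 cos 56.4°  →  T_1 = 1.544 T_2.
Vertical: T_1 sin 69° + T_2 sin 56.4° = 1491.
Substituting the horizontal relation into the vertical equation gives 2.275 T_2 = 1491, so T_2 = 655.6 N.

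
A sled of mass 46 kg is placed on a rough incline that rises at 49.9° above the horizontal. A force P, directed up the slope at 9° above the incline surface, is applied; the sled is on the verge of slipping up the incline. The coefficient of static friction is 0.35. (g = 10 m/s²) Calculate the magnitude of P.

P ≈ 437 N

On the verge of sliding up the incline, friction equals μN and acts down the slope.
Perpendicular: N + P sin 9° = W cos 49.9° = 296.3 N.
Along incline: P cos 9° = W sin 49.9° + μN  with W sin 49.9° = 351.9 N.
Solving the pair for P and N: P = 437 N, N = 227.9 N (and f = μN = 79.78 N).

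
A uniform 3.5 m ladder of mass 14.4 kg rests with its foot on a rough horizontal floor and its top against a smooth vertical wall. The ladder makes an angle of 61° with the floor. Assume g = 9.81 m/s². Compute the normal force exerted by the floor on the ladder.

ΣF_y = 0: N_floor = 14.4×9.81 = 141.26 N.

N_floor ≈ 141 N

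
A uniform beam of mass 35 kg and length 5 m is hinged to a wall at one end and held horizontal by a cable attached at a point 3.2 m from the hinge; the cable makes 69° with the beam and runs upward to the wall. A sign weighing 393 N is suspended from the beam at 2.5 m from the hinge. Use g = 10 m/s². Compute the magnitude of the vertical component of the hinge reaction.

Take torques about the hinge: T sin 69° · 3.2 = 35×10×2.5 + 393×2.5 = 1857.5 N·m.
So T = 1857.5 / (0.9336 × 3.2) = 621.77 N.
ΣF_y = 0: H_y = (35×10 + 393) − T sin 69° = 743 − 580.47 = 162.53 N.

|H_y| ≈ 163 N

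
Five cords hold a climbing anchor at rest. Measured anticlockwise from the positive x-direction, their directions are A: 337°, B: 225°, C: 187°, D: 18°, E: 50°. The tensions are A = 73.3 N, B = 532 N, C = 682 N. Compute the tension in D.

Resolve: ΣF_x = 73.3 cos 337° + 532 cos 225° + 682 cos 187° + T_D cos 18° + T_E cos 50° = 0.
        ΣF_y = 73.3 sin 337° + 532 sin 225° + 682 sin 187° + T_D sin 18° + T_E sin 50° = 0.
The known terms sum to (-985.6, -487.9) N, so 0.9511 T_D + 0.6428 T_E = 985.6 and 0.3090 T_D + 0.7660 T_E = 487.9.
Solving simultaneously: T_D = 832.9 N, T_E = 301 N.

T_D ≈ 833 N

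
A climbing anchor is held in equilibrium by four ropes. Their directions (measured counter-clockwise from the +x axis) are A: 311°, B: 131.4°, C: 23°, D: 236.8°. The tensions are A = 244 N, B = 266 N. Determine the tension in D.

T_D ≈ 36.6 N

Resolve: ΣF_x = 244 cos 311° + 266 cos 131.4° + T_C cos 23° + T_D cos 236.8° = 0.
        ΣF_y = 244 sin 311° + 266 sin 131.4° + T_C sin 23° + T_D sin 236.8° = 0.
The known terms sum to (-15.83, 15.38) N, so 0.9205 T_C − 0.5476 T_D = 15.83 and 0.3907 T_C − 0.8368 T_D = -15.38.
Solving simultaneously: T_C = 38.95 N, T_D = 36.57 N.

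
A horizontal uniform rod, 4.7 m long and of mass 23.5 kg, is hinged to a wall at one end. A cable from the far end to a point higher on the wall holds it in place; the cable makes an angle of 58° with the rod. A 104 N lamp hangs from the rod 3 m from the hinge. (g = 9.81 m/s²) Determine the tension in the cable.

T ≈ 214 N

Take torques about the hinge: T sin 58° · 4.7 = 23.5×9.81×2.35 + 104×3 = 853.76 N·m.
So T = 853.76 / (0.8480 × 4.7) = 214.2 N.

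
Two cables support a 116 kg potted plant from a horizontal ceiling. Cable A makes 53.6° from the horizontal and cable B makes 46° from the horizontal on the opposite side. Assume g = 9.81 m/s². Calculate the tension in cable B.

T_B ≈ 685 N

Weight W = 116 × 9.81 = 1138 N acts straight down.
Horizontal: T_A cos 53.6° = T_B cos 46°  →  T_A = 1.171 T_B.
Vertical: T_A sin 53.6° + T_B sin 46° = 1138.
Substituting the horizontal relation into the vertical equation gives 1.662 T_B = 1138, so T_B = 684.9 N.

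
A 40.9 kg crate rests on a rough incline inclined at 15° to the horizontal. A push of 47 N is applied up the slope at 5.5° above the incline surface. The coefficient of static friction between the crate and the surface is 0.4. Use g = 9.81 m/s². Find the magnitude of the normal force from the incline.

N ≈ 383 N

Axes along / perpendicular to the incline. W sin 15° = 103.8 N down-slope; W cos 15° = 387.6 N into the surface.
Perpendicular: N = W cos 15° − P sin 5.5° = 387.6 − 4.505 = 383.1 N.
Along incline: P cos 5.5° + f = W sin 15° (friction acts up-slope) → f = 103.8 − 46.78 = 57.06 N.
|f| = 57.06 N ≤ μN = 153.2 N, so the crate is indeed static.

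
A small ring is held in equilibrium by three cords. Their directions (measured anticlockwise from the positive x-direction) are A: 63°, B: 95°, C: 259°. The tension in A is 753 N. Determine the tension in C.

T_C ≈ 1450 N

Resolve: ΣF_x = 753 cos 63° + T_B cos 95° + T_C cos 259° = 0.
        ΣF_y = 753 sin 63° + T_B sin 95° + T_C sin 259° = 0.
The known terms sum to (341.9, 670.9) N, so -0.0872 T_B − 0.1908 T_C = -341.9 and 0.9962 T_B − 0.9816 T_C = -670.9.
Solving simultaneously: T_B = 753 N, T_C = 1448 N.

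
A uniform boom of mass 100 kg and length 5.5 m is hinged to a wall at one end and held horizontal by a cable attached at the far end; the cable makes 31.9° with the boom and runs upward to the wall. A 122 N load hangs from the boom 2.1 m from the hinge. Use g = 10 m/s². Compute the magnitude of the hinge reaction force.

Take torques about the hinge: T sin 31.9° · 5.5 = 100×10×2.75 + 122×2.1 = 3006.2 N·m.
So T = 3006.2 / (0.5284 × 5.5) = 1034.3 N.
ΣF_x = 0: H_x = T cos 31.9° = 878.12 N.
ΣF_y = 0: H_y = (100×10 + 122) − T sin 31.9° = 1122 − 546.58 = 575.42 N.
|H| = √(H_x² + H_y²) = √((878.12)² + (575.42)²) = 1049.9 N.

|H| ≈ 1050 N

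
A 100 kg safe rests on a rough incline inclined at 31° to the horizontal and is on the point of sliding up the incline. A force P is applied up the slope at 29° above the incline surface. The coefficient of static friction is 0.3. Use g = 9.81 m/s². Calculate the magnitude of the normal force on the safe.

N ≈ 481 N

On the verge of sliding up the incline, friction equals μN and acts down the slope.
Perpendicular: N + P sin 29° = W cos 31° = 840.9 N.
Along incline: P cos 29° = W sin 31° + μN  with W sin 31° = 505.3 N.
Solving the pair for P and N: P = 742.6 N, N = 480.9 N (and f = μN = 144.3 N).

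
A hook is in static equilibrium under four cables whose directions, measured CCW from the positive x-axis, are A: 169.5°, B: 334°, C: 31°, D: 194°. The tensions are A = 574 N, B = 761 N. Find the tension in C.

Resolve: ΣF_x = 574 cos 169.5° + 761 cos 334° + T_C cos 31° + T_D cos 194° = 0.
        ΣF_y = 574 sin 169.5° + 761 sin 334° + T_C sin 31° + T_D sin 194° = 0.
The known terms sum to (119.6, -229) N, so 0.8572 T_C − 0.9703 T_D = -119.6 and 0.5150 T_C − 0.2419 T_D = 229.
Solving simultaneously: T_C = 858.9 N, T_D = 882 N.

T_C ≈ 859 N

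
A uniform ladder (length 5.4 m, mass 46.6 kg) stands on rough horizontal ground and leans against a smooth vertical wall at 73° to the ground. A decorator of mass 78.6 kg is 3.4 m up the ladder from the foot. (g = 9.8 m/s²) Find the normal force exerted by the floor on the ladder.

ΣF_y = 0: N_floor = 46.6×9.8 + 78.6×9.8 = 1227 N.

N_floor ≈ 1230 N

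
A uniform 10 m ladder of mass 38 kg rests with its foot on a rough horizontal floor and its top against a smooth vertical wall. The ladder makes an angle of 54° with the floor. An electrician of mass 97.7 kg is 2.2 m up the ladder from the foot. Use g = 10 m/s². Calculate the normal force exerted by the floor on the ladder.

N_floor ≈ 1360 N

ΣF_y = 0: N_floor = 38×10 + 97.7×10 = 1357 N.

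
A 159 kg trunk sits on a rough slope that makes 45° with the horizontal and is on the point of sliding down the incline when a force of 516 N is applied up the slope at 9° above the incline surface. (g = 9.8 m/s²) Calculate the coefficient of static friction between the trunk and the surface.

On the verge of sliding down the incline, friction is at its maximum μN and acts up the slope.
Perpendicular to incline: N = W cos 45° − P sin 9° = 1102 − 80.72 = 1021 N.
Along incline: P cos 9° + μN = W sin 45° → μ = (W sin 45° − P cos 9°) / N = 0.5799.

μ ≈ 0.580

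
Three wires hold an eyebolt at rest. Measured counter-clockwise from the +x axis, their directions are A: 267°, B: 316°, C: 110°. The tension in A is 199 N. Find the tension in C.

T_C ≈ 343 N

Resolve: ΣF_x = 199 cos 267° + T_B cos 316° + T_C cos 110° = 0.
        ΣF_y = 199 sin 267° + T_B sin 316° + T_C sin 110° = 0.
The known terms sum to (-10.41, -198.7) N, so 0.7193 T_B − 0.3420 T_C = 10.41 and -0.6947 T_B + 0.9397 T_C = 198.7.
Solving simultaneously: T_B = 177.4 N, T_C = 342.6 N.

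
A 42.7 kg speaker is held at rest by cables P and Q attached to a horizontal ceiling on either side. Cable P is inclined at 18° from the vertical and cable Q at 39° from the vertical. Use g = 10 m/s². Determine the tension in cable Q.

Angles from the horizontal: cable P is 90° − 18° = 72°, cable Q is 90° − 39° = 51°.
Weight W = 42.7 × 10 = 427 N acts straight down.
Horizontal: T_P cos 72° = T_Q cos 51°  →  T_P = 2.037 T_Q.
Vertical: T_P sin 72° + T_Q sin 51° = 427.
Substituting the horizontal relation into the vertical equation gives 2.714 T_Q = 427, so T_Q = 157.3 N.

T_Q ≈ 157 N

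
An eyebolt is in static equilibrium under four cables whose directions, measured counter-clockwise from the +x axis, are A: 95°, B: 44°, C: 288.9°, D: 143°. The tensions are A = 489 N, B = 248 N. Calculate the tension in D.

T_D ≈ 610 N

Resolve: ΣF_x = 489 cos 95° + 248 cos 44° + T_C cos 288.9° + T_D cos 143° = 0.
        ΣF_y = 489 sin 95° + 248 sin 44° + T_C sin 288.9° + T_D sin 143° = 0.
The known terms sum to (135.8, 659.4) N, so 0.3239 T_C − 0.7986 T_D = -135.8 and -0.9461 T_C + 0.6018 T_D = -659.4.
Solving simultaneously: T_C = 1085 N, T_D = 610.1 N.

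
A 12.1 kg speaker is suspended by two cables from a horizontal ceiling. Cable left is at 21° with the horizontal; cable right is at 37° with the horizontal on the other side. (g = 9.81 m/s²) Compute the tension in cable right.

T_right ≈ 131 N

Weight W = 12.1 × 9.81 = 118.7 N acts straight down.
Horizontal: T_left cos 21° = T_right cos 37°  →  T_left = 0.8555 T_right.
Vertical: T_left sin 21° + T_right sin 37° = 118.7.
Substituting the horizontal relation into the vertical equation gives 0.9084 T_right = 118.7, so T_right = 130.7 N.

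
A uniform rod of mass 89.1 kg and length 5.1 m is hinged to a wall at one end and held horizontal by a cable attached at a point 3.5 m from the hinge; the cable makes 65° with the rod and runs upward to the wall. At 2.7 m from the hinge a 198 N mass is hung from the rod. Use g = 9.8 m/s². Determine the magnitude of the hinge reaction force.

Take torques about the hinge: T sin 65° · 3.5 = 89.1×9.8×2.55 + 198×2.7 = 2761.2 N·m.
So T = 2761.2 / (0.9063 × 3.5) = 870.47 N.
ΣF_x = 0: H_x = T cos 65° = 367.88 N.
ΣF_y = 0: H_y = (89.1×9.8 + 198) − T sin 65° = 1071.2 − 788.92 = 282.26 N.
|H| = √(H_x² + H_y²) = √((367.88)² + (282.26)²) = 463.69 N.

|H| ≈ 464 N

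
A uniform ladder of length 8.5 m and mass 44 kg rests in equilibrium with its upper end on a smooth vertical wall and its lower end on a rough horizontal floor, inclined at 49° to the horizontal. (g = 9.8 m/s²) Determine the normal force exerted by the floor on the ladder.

ΣF_y = 0: N_floor = 44×9.8 = 431.2 N.

N_floor ≈ 431 N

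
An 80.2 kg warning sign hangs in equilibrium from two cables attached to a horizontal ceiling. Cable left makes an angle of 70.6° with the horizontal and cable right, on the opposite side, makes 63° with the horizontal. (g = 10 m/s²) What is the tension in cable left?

T_left ≈ 503 N

Weight W = 80.2 × 10 = 802 N acts straight down.
Horizontal: T_left cos 70.6° = T_right cos 63°  →  T_right = 0.7316 T_left.
Vertical: T_left sin 70.6° + T_right sin 63° = 802.
Substituting the horizontal relation into the vertical equation gives 1.595 T_left = 802, so T_left = 502.8 N.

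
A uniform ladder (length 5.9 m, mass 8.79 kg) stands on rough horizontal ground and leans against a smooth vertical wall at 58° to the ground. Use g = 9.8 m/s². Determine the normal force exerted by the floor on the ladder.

ΣF_y = 0: N_floor = 8.79×9.8 = 86.142 N.

N_floor ≈ 86.1 N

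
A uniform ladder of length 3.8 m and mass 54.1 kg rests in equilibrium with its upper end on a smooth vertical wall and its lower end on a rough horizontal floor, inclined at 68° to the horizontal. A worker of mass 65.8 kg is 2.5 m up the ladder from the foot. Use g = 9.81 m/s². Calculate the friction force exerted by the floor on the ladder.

f ≈ 279 N

Torques about the foot: N_wall · 3.8 sin 68° = 54.1×9.81×1.9 cos 68° + 65.8×9.81×2.5 cos 68° → N_wall = 278.79 N.
ΣF_x = 0: f_floor = N_wall = 278.79 N.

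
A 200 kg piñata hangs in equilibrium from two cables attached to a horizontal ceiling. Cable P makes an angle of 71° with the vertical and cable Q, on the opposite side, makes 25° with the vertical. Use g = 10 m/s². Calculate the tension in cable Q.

Angles from the horizontal: cable P is 90° − 71° = 19°, cable Q is 90° − 25° = 65°.
Weight W = 200 × 10 = 2000 N acts straight down.
Horizontal: T_P cos 19° = T_Q cos 65°  →  T_P = 0.447 T_Q.
Vertical: T_P sin 19° + T_Q sin 65° = 2000.
Substituting the horizontal relation into the vertical equation gives 1.052 T_Q = 2000, so T_Q = 1901 N.

T_Q ≈ 1900 N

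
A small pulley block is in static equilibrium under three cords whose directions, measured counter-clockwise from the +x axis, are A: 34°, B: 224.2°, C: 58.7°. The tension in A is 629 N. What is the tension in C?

Resolve: ΣF_x = 629 cos 34° + T_B cos 224.2° + T_C cos 58.7° = 0.
        ΣF_y = 629 sin 34° + T_B sin 224.2° + T_C sin 58.7° = 0.
The known terms sum to (521.5, 351.7) N, so -0.7169 T_B + 0.5195 T_C = -521.5 and -0.6972 T_B + 0.8545 T_C = -351.7.
Solving simultaneously: T_B = 1050 N, T_C = 444.9 N.

T_C ≈ 445 N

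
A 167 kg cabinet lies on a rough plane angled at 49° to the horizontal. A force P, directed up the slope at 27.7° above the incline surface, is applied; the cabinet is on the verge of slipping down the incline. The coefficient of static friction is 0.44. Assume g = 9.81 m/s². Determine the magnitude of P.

P ≈ 1120 N

On the verge of sliding down the incline, friction equals μN and acts up the slope.
Perpendicular: N + P sin 27.7° = W cos 49° = 1075 N.
Along incline: P cos 27.7° + μN = W sin 49° with W sin 49° = 1236 N.
Solving the pair for P and N: P = 1121 N, N = 553.5 N (and f = μN = 243.6 N).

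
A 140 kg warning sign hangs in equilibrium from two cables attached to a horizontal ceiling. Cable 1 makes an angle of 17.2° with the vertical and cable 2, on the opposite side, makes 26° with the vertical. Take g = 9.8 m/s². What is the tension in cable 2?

Angles from the horizontal: cable 1 is 90° − 17.2° = 72.8°, cable 2 is 90° − 26° = 64°.
Weight W = 140 × 9.8 = 1372 N acts straight down.
Horizontal: T_1 cos 72.8° = T_2 cos 64°  →  T_1 = 1.482 T_2.
Vertical: T_1 sin 72.8° + T_2 sin 64° = 1372.
Substituting the horizontal relation into the vertical equation gives 2.315 T_2 = 1372, so T_2 = 592.7 N.

T_2 ≈ 593 N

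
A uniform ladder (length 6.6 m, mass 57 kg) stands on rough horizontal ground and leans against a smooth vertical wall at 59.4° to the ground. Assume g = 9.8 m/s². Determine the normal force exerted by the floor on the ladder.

ΣF_y = 0: N_floor = 57×9.8 = 558.6 N.

N_floor ≈ 559 N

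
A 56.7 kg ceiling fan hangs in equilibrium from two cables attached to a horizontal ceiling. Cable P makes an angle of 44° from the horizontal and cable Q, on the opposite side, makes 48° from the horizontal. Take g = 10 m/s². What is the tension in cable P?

T_P ≈ 380 N

Weight W = 56.7 × 10 = 567 N acts straight down.
Horizontal: T_P cos 44° = T_Q cos 48°  →  T_Q = 1.075 T_P.
Vertical: T_P sin 44° + T_Q sin 48° = 567.
Substituting the horizontal relation into the vertical equation gives 1.494 T_P = 567, so T_P = 379.6 N.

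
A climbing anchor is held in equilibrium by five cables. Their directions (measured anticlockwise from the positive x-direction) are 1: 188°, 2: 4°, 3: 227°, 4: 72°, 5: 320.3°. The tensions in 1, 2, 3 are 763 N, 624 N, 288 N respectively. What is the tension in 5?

Resolve: ΣF_x = 763 cos 188° + 624 cos 4° + 288 cos 227° + T_4 cos 72° + T_5 cos 320.3° = 0.
        ΣF_y = 763 sin 188° + 624 sin 4° + 288 sin 227° + T_4 sin 72° + T_5 sin 320.3° = 0.
The known terms sum to (-329.5, -273.3) N, so 0.3090 T_4 + 0.7694 T_5 = 329.5 and 0.9511 T_4 − 0.6388 T_5 = 273.3.
Solving simultaneously: T_4 = 452.8 N, T_5 = 246.4 N.

T_5 ≈ 246 N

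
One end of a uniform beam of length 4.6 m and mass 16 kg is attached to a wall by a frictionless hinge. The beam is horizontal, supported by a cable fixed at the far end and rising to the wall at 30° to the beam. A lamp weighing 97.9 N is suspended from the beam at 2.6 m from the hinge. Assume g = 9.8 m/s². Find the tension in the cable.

T ≈ 267 N

Take torques about the hinge: T sin 30° · 4.6 = 16×9.8×2.3 + 97.9×2.6 = 615.18 N·m.
So T = 615.18 / (0.5000 × 4.6) = 267.47 N.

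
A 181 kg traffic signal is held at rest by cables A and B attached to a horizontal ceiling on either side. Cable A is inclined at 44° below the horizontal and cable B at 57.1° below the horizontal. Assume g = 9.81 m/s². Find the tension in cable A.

Weight W = 181 × 9.81 = 1776 N acts straight down.
Horizontal: T_A cos 44° = T_B cos 57.1°  →  T_B = 1.324 T_A.
Vertical: T_A sin 44° + T_B sin 57.1° = 1776.
Substituting the horizontal relation into the vertical equation gives 1.807 T_A = 1776, so T_A = 982.9 N.

T_A ≈ 983 N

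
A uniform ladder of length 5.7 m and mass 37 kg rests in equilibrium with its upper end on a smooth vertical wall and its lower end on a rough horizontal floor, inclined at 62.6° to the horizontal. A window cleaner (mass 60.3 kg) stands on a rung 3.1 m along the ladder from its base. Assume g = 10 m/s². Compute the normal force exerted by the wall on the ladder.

Torques about the foot: N_wall · 5.7 sin 62.6° = 37×10×2.85 cos 62.6° + 60.3×10×3.1 cos 62.6° → N_wall = 265.89 N.

N_wall ≈ 266 N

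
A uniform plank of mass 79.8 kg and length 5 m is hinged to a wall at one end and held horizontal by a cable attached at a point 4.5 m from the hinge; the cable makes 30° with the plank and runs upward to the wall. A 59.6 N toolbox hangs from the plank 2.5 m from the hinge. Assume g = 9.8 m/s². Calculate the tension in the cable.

T ≈ 935 N

Take torques about the hinge: T sin 30° · 4.5 = 79.8×9.8×2.5 + 59.6×2.5 = 2104.1 N·m.
So T = 2104.1 / (0.5000 × 4.5) = 935.16 N.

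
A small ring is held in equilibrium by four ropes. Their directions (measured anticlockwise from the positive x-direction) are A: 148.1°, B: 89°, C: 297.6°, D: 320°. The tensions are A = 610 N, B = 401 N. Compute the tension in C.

Resolve: ΣF_x = 610 cos 148.1° + 401 cos 89° + T_C cos 297.6° + T_D cos 320° = 0.
        ΣF_y = 610 sin 148.1° + 401 sin 89° + T_C sin 297.6° + T_D sin 320° = 0.
The known terms sum to (-510.9, 723.3) N, so 0.4633 T_C + 0.7660 T_D = 510.9 and -0.8862 T_C − 0.6428 T_D = -723.3.
Solving simultaneously: T_C = 592.2 N, T_D = 308.7 N.

T_C ≈ 592 N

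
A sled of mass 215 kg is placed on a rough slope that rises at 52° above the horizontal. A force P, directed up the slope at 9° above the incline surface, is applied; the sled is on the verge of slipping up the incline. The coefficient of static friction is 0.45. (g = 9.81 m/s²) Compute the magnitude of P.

On the verge of sliding up the incline, friction equals μN and acts down the slope.
Perpendicular: N + P sin 9° = W cos 52° = 1299 N.
Along incline: P cos 9° = W sin 52° + μN  with W sin 52° = 1662 N.
Solving the pair for P and N: P = 2123 N, N = 966.4 N (and f = μN = 434.9 N).

P ≈ 2120 N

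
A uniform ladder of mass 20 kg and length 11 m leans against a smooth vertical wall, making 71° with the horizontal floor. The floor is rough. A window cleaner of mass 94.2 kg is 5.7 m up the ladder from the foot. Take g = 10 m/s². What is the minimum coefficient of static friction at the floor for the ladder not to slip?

μ_min ≈ 0.177

ΣF_y = 0: N_floor = 20×10 + 94.2×10 = 1142 N.
Torques about the foot: N_wall · 11 sin 71° = 20×10×5.5 cos 71° + 94.2×10×5.7 cos 71° → N_wall = 202.51 N.
ΣF_x = 0: f_floor = N_wall = 202.51 N.
μ_min = f_floor / N_floor = 202.51 / 1142 = 0.1773.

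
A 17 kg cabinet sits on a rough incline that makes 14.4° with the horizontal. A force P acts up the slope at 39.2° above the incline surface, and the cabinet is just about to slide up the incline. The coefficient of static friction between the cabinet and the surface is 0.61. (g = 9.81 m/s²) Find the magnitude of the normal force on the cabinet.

On the verge of sliding up the incline, friction equals μN and acts down the slope.
Perpendicular: N + P sin 39.2° = W cos 14.4° = 161.5 N.
Along incline: P cos 39.2° = W sin 14.4° + μN  with W sin 14.4° = 41.47 N.
Solving the pair for P and N: P = 120.6 N, N = 85.28 N (and f = μN = 52.02 N).

N ≈ 85.3 N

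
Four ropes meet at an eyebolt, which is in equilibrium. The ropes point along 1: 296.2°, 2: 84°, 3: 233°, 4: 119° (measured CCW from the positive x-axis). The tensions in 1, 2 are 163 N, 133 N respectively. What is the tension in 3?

T_3 ≈ 74.8 N

Resolve: ΣF_x = 163 cos 296.2° + 133 cos 84° + T_3 cos 233° + T_4 cos 119° = 0.
        ΣF_y = 163 sin 296.2° + 133 sin 84° + T_3 sin 233° + T_4 sin 119° = 0.
The known terms sum to (85.87, -13.98) N, so -0.6018 T_3 − 0.4848 T_4 = -85.87 and -0.7986 T_3 + 0.8746 T_4 = 13.98.
Solving simultaneously: T_3 = 74.79 N, T_4 = 84.28 N.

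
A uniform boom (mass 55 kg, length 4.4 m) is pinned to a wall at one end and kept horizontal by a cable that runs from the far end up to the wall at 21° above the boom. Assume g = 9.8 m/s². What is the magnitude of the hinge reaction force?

Take torques about the hinge: T sin 21° · 4.4 = 55×9.8×2.2 = 1185.8 N·m.
So T = 1185.8 / (0.3584 × 4.4) = 752.02 N.
ΣF_x = 0: H_x = T cos 21° = 702.07 N.
ΣF_y = 0: H_y = (55×9.8) − T sin 21° = 539 − 269.5 = 269.5 N.
|H| = √(H_x² + H_y²) = √((702.07)² + (269.5)²) = 752.02 N.

|H| ≈ 752 N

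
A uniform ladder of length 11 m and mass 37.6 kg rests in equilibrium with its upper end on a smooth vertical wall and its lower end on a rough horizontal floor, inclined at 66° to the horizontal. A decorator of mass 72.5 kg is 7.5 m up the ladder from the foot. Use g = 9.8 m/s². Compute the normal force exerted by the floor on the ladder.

N_floor ≈ 1080 N

ΣF_y = 0: N_floor = 37.6×9.8 + 72.5×9.8 = 1079 N.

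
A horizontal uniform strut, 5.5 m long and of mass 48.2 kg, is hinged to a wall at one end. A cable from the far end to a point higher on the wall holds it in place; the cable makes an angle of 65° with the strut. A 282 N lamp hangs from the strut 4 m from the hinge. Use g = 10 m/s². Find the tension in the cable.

Take torques about the hinge: T sin 65° · 5.5 = 48.2×10×2.75 + 282×4 = 2453.5 N·m.
So T = 2453.5 / (0.9063 × 5.5) = 492.21 N.

T ≈ 492 N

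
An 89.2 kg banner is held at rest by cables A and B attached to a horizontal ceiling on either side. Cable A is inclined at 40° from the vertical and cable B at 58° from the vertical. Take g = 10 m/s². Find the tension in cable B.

Angles from the horizontal: cable A is 90° − 40° = 50°, cable B is 90° − 58° = 32°.
Weight W = 89.2 × 10 = 892 N acts straight down.
Horizontal: T_A cos 50° = T_B cos 32°  →  T_A = 1.319 T_B.
Vertical: T_A sin 50° + T_B sin 32° = 892.
Substituting the horizontal relation into the vertical equation gives 1.541 T_B = 892, so T_B = 579 N.

T_B ≈ 579 N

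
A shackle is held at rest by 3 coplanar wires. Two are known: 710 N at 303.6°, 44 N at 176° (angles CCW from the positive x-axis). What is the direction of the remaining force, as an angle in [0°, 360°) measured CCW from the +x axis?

Sum the known components: ΣF_x = 349 N, ΣF_y = -588.3 N.
For equilibrium the remaining force must supply (−ΣF_x, −ΣF_y) = (-349, 588.3) N.
Magnitude = √((-349)² + (588.3)²) = 684 N; direction = atan2(588.3, -349) = 120.7°.

θ ≈ 121°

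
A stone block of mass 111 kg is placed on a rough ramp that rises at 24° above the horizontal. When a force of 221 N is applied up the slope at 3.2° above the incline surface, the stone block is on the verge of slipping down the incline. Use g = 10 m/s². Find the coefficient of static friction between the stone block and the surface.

On the verge of sliding down the incline, friction is at its maximum μN and acts up the slope.
Perpendicular to incline: N = W cos 24° − P sin 3.2° = 1014 − 12.34 = 1002 N.
Along incline: P cos 3.2° + μN = W sin 24° → μ = (W sin 24° − P cos 3.2°) / N = 0.2304.

μ ≈ 0.230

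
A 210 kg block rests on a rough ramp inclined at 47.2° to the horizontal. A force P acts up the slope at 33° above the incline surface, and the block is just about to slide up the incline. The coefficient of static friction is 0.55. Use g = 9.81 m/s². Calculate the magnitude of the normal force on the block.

On the verge of sliding up the incline, friction equals μN and acts down the slope.
Perpendicular: N + P sin 33° = W cos 47.2° = 1400 N.
Along incline: P cos 33° = W sin 47.2° + μN  with W sin 47.2° = 1512 N.
Solving the pair for P and N: P = 2004 N, N = 308.1 N (and f = μN = 169.4 N).

N ≈ 308 N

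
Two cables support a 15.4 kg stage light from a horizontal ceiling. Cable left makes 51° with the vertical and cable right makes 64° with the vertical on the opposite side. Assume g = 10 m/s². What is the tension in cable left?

T_left ≈ 153 N

Angles from the horizontal: cable left is 90° − 51° = 39°, cable right is 90° − 64° = 26°.
Weight W = 15.4 × 10 = 154 N acts straight down.
Horizontal: T_left cos 39° = T_right cos 26°  →  T_right = 0.8647 T_left.
Vertical: T_left sin 39° + T_right sin 26° = 154.
Substituting the horizontal relation into the vertical equation gives 1.008 T_left = 154, so T_left = 152.7 N.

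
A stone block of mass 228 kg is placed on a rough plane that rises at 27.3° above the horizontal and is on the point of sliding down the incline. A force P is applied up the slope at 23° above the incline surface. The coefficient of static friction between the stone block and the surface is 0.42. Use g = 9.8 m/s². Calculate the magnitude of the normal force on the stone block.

N ≈ 1890 N

On the verge of sliding down the incline, friction equals μN and acts up the slope.
Perpendicular: N + P sin 23° = W cos 27.3° = 1986 N.
Along incline: P cos 23° + μN = W sin 27.3° with W sin 27.3° = 1025 N.
Solving the pair for P and N: P = 252.4 N, N = 1887 N (and f = μN = 792.5 N).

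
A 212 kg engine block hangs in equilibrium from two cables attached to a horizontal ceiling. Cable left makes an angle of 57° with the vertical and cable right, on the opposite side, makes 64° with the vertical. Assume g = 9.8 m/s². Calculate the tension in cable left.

Angles from the horizontal: cable left is 90° − 57° = 33°, cable right is 90° − 64° = 26°.
Weight W = 212 × 9.8 = 2078 N acts straight down.
Horizontal: T_left cos 33° = T_right cos 26°  →  T_right = 0.9331 T_left.
Vertical: T_left sin 33° + T_right sin 26° = 2078.
Substituting the horizontal relation into the vertical equation gives 0.9537 T_left = 2078, so T_left = 2178 N.

T_left ≈ 2180 N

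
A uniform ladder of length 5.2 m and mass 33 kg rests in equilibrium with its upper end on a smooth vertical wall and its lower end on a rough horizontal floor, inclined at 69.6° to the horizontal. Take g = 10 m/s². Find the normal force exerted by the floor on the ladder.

ΣF_y = 0: N_floor = 33×10 = 330 N.

N_floor ≈ 330 N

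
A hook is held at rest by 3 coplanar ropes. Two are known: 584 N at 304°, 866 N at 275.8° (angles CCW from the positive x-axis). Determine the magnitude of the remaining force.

F ≈ 1410 N

Sum the known components: ΣF_x = 414.1 N, ΣF_y = -1346 N.
For equilibrium the remaining force must supply (−ΣF_x, −ΣF_y) = (-414.1, 1346) N.
Magnitude = √((-414.1)² + (1346)²) = 1408 N; direction = atan2(1346, -414.1) = 107.1°.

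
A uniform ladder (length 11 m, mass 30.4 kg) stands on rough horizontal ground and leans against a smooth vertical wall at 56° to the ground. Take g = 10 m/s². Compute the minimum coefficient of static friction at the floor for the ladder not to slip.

ΣF_y = 0: N_floor = 30.4×10 = 304 N.
Torques about the foot: N_wall · 11 sin 56° = 30.4×10×5.5 cos 56° → N_wall = 102.53 N.
ΣF_x = 0: f_floor = N_wall = 102.53 N.
μ_min = f_floor / N_floor = 102.53 / 304 = 0.3373.

μ_min ≈ 0.337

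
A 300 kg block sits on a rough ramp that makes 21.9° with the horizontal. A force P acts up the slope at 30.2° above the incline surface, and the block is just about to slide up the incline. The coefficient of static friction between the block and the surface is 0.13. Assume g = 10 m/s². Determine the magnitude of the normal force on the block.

On the verge of sliding up the incline, friction equals μN and acts down the slope.
Perpendicular: N + P sin 30.2° = W cos 21.9° = 2784 N.
Along incline: P cos 30.2° = W sin 21.9° + μN  with W sin 21.9° = 1119 N.
Solving the pair for P and N: P = 1593 N, N = 1982 N (and f = μN = 257.7 N).

N ≈ 1980 N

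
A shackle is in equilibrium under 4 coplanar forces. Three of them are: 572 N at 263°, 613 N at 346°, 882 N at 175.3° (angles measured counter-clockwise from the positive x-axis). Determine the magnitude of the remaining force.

F ≈ 735 N

Sum the known components: ΣF_x = -354 N, ΣF_y = -643.8 N.
For equilibrium the remaining force must supply (−ΣF_x, −ΣF_y) = (354, 643.8) N.
Magnitude = √((354)² + (643.8)²) = 734.7 N; direction = atan2(643.8, 354) = 61.2°.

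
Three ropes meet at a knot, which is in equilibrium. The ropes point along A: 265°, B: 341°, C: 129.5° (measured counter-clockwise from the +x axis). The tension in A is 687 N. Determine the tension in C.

T_C ≈ 1280 N

Resolve: ΣF_x = 687 cos 265° + T_B cos 341° + T_C cos 129.5° = 0.
        ΣF_y = 687 sin 265° + T_B sin 341° + T_C sin 129.5° = 0.
The known terms sum to (-59.88, -684.4) N, so 0.9455 T_B − 0.6361 T_C = 59.88 and -0.3256 T_B + 0.7716 T_C = 684.4.
Solving simultaneously: T_B = 921.6 N, T_C = 1276 N.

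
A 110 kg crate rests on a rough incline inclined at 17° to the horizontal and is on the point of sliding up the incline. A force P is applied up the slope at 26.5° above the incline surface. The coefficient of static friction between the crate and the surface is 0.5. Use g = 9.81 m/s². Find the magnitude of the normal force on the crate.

N ≈ 700 N

On the verge of sliding up the incline, friction equals μN and acts down the slope.
Perpendicular: N + P sin 26.5° = W cos 17° = 1032 N.
Along incline: P cos 26.5° = W sin 17° + μN  with W sin 17° = 315.5 N.
Solving the pair for P and N: P = 743.7 N, N = 700.1 N (and f = μN = 350.1 N).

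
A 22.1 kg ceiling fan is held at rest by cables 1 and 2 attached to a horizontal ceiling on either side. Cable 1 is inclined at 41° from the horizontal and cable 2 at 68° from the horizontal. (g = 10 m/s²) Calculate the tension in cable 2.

Weight W = 22.1 × 10 = 221 N acts straight down.
Horizontal: T_1 cos 41° = T_2 cos 68°  →  T_1 = 0.4964 T_2.
Vertical: T_1 sin 41° + T_2 sin 68° = 221.
Substituting the horizontal relation into the vertical equation gives 1.253 T_2 = 221, so T_2 = 176.4 N.

T_2 ≈ 176 N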